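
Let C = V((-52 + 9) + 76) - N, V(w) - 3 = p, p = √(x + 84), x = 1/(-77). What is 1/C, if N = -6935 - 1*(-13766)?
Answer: -525756/3589855501 - √497959/3589855501 ≈ -0.00014665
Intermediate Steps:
x = -1/77 ≈ -0.012987
p = √497959/77 (p = √(-1/77 + 84) = √(6467/77) = √497959/77 ≈ 9.1644)
V(w) = 3 + √497959/77
N = 6831 (N = -6935 + 13766 = 6831)
C = -6828 + √497959/77 (C = (3 + √497959/77) - 1*6831 = (3 + √497959/77) - 6831 = -6828 + √497959/77 ≈ -6818.8)
1/C = 1/(-6828 + √497959/77)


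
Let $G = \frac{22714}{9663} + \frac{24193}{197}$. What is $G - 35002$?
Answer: $- \frac{66391940605}{1903611} \approx -34877.0$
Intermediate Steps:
$G = \frac{238251617}{1903611}$ ($G = 22714 \cdot \frac{1}{9663} + 24193 \cdot \frac{1}{197} = \frac{22714}{9663} + \frac{24193}{197} = \frac{238251617}{1903611} \approx 125.16$)
$G - 35002 = \frac{238251617}{1903611} - 35002 = - \frac{66391940605}{1903611}$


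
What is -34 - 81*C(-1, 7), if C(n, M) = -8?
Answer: 614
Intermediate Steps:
-34 - 81*C(-1, 7) = -34 - 81*(-8) = -34 + 648 = 614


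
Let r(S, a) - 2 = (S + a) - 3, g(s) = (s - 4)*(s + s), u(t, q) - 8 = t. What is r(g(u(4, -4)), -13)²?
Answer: 31684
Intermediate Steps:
u(t, q) = 8 + t
g(s) = 2*s*(-4 + s) (g(s) = (-4 + s)*(2*s) = 2*s*(-4 + s))
r(S, a) = -1 + S + a (r(S, a) = 2 + ((S + a) - 3) = 2 + (-3 + S + a) = -1 + S + a)
r(g(u(4, -4)), -13)² = (-1 + 2*(8 + 4)*(-4 + (8 + 4)) - 13)² = (-1 + 2*12*(-4 + 12) - 13)² = (-1 + 2*12*8 - 13)² = (-1 + 192 - 13)² = 178² = 31684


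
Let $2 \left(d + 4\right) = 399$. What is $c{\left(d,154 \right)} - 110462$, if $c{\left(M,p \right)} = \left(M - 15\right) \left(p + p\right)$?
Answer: $-54868$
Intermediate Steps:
$d = \frac{391}{2}$ ($d = -4 + \frac{1}{2} \cdot 399 = -4 + \frac{399}{2} = \frac{391}{2} \approx 195.5$)
$c{\left(M,p \right)} = 2 p \left(-15 + M\right)$ ($c{\left(M,p \right)} = \left(M - 15\right) 2 p = \left(-15 + M\right) 2 p = 2 p \left(-15 + M\right)$)
$c{\left(d,154 \right)} - 110462 = 2 \cdot 154 \left(-15 + \frac{391}{2}\right) - 110462 = 2 \cdot 154 \cdot \frac{361}{2} - 110462 = 55594 - 110462 = -54868$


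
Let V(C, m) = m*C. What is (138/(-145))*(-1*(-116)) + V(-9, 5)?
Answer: -777/5 ≈ -155.40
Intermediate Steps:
V(C, m) = C*m
(138/(-145))*(-1*(-116)) + V(-9, 5) = (138/(-145))*(-1*(-116)) - 9*5 = (138*(-1/145))*116 - 45 = -138/145*116 - 45 = -552/5 - 45 = -777/5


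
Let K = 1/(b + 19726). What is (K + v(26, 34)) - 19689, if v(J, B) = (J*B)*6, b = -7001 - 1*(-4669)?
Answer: -250212689/17394 ≈ -14385.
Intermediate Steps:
b = -2332 (b = -7001 + 4669 = -2332)
v(J, B) = 6*B*J (v(J, B) = (B*J)*6 = 6*B*J)
K = 1/17394 (K = 1/(-2332 + 19726) = 1/17394 ≈ 5.7491e-5)
(K + v(26, 34)) - 19689 = (1/17394 + 6*34*26) - 19689 = (1/17394 + 5304) - 19689 = 92257777/17394 - 19689 = -250212689/17394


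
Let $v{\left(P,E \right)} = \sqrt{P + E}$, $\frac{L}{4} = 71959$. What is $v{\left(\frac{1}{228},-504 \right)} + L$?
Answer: $287836 + \frac{i \sqrt{6549927}}{114} \approx 2.8784 \cdot 10^{5} + 22.45 i$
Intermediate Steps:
$L = 287836$ ($L = 4 \cdot 71959 = 287836$)
$v{\left(P,E \right)} = \sqrt{E + P}$
$v{\left(\frac{1}{228},-504 \right)} + L = \sqrt{-504 + \frac{1}{228}} + 287836 = \sqrt{- \frac{114911}{228}} + 287836 = \frac{i \sqrt{6549927}}{114} + 287836 = 287836 + \frac{i \sqrt{6549927}}{114}$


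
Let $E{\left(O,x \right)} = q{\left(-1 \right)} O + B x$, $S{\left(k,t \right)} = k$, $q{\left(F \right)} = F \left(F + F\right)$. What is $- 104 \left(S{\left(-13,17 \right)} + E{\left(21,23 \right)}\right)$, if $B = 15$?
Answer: $-38896$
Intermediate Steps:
$q{\left(F \right)} = 2 F^{2}$ ($q{\left(F \right)} = F 2 F = 2 F^{2}$)
$E{\left(O,x \right)} = 2 O + 15 x$ ($E{\left(O,x \right)} = 2 \left(-1\right)^{2} O + 15 x = 2 \cdot 1 O + 15 x = 2 O + 15 x$)
$- 104 \left(S{\left(-13,17 \right)} + E{\left(21,23 \right)}\right) = - 104 \left(-13 + \left(2 \cdot 21 + 15 \cdot 23\right)\right) = - 104 \left(-13 + \left(42 + 345\right)\right) = - 104 \left(-13 + 387\right) = \left(-104\right) 374 = -38896$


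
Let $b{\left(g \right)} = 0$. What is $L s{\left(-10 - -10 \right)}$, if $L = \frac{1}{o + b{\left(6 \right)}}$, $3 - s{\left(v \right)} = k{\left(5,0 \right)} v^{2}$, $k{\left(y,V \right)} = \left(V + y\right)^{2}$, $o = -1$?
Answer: $-3$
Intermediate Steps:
$s{\left(v \right)} = 3 - 25 v^{2}$ ($s{\left(v \right)} = 3 - \left(0 + 5\right)^{2} v^{2} = 3 - 5^{2} v^{2} = 3 - 25 v^{2}$)
$L = -1$ ($L = \frac{1}{-1 + 0} = \frac{1}{-1} = -1$)
$L s{\left(-10 - -10 \right)} = - (3 - 25 \left(-10 - -10\right)^{2}) = - (3 - 25 \left(-10 + 10\right)^{2}) = - (3 - 25 \cdot 0^{2}) = - (3 - 0) = - (3 + 0) = \left(-1\right) 3 = -3$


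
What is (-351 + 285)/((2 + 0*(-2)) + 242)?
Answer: -33/122 ≈ -0.27049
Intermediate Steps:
(-351 + 285)/((2 + 0*(-2)) + 242) = -66/((2 + 0) + 242) = -66/(2 + 242) = -66/244 = -66*1/244 = -33/122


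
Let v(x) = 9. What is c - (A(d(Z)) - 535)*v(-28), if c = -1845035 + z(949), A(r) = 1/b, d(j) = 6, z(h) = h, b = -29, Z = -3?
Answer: -53338850/29 ≈ -1.8393e+6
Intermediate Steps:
A(r) = -1/29 (A(r) = 1/(-29) = -1/29)
c = -1844086 (c = -1845035 + 949 = -1844086)
c - (A(d(Z)) - 535)*v(-28) = -1844086 - (-1/29 - 535)*9 = -1844086 - (-15516)*9/29 = -1844086 - 1*(-139644/29) = -1844086 + 139644/29 = -53338850/29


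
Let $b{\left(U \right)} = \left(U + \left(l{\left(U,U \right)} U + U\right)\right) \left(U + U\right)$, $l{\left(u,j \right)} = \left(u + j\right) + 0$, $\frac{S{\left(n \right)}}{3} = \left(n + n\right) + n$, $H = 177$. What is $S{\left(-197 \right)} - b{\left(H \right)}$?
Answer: $-22308021$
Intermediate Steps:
$S{\left(n \right)} = 9 n$ ($S{\left(n \right)} = 3 \left(\left(n + n\right) + n\right) = 3 \left(2 n + n\right) = 3 \cdot 3 n = 9 n$)
$l{\left(u,j \right)} = j + u$ ($l{\left(u,j \right)} = \left(j + u\right) + 0 = j + u$)
$b{\left(U \right)} = 2 U \left(2 U + 2 U^{2}\right)$ ($b{\left(U \right)} = \left(U + \left(\left(U + U\right) U + U\right)\right) \left(U + U\right) = \left(U + \left(2 U U + U\right)\right) 2 U = \left(U + \left(2 U^{2} + U\right)\right) 2 U = \left(U + \left(U + 2 U^{2}\right)\right) 2 U = \left(2 U + 2 U^{2}\right) 2 U = 2 U \left(2 U + 2 U^{2}\right)$)
$S{\left(-197 \right)} - b{\left(H \right)} = 9 \left(-197\right) - 4 \cdot 177^{2} \left(1 + 177\right) = -1773 - 4 \cdot 31329 \cdot 178 = -1773 - 22306248 = -22308021$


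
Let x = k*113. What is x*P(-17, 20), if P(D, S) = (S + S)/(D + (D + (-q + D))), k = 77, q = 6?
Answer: -348040/57 ≈ -6106.0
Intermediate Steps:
x = 8701 (x = 77*113 = 8701)
P(D, S) = 2*S/(-6 + 3*D) (P(D, S) = (S + S)/(D + (D + (-1*6 + D))) = (2*S)/(D + (D + (-6 + D))) = (2*S)/(D + (-6 + 2*D)) = (2*S)/(-6 + 3*D) = 2*S/(-6 + 3*D))
x*P(-17, 20) = 8701*((⅔)*20/(-2 - 17)) = 8701*((⅔)*20/(-19)) = 8701*((⅔)*20*(-1/19)) = 8701*(-40/57) = -348040/57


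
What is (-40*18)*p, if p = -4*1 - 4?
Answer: 5760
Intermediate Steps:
p = -8 (p = -4 - 4 = -8)
(-40*18)*p = -40*18*(-8) = -720*(-8) = 5760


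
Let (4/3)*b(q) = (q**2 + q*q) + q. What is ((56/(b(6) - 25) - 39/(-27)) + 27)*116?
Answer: 2106560/603 ≈ 3493.5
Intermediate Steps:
b(q) = 3*q**2/2 + 3*q/4 (b(q) = 3*((q**2 + q*q) + q)/4 = 3*((q**2 + q**2) + q)/4 = 3*(2*q**2 + q)/4 = 3*(q + 2*q**2)/4 = 3*q**2/2 + 3*q/4)
((56/(b(6) - 25) - 39/(-27)) + 27)*116 = ((56/((3/4)*6*(1 + 2*6) - 25) - 39/(-27)) + 27)*116 = ((56/((3/4)*6*(1 + 12) - 25) - 39*(-1/27)) + 27)*116 = ((56/((3/4)*6*13 - 25) + 13/9) + 27)*116 = ((56/(117/2 - 25) + 13/9) + 27)*116 = ((56/(67/2) + 13/9) + 27)*116 = ((56*(2/67) + 13/9) + 27)*116 = ((112/67 + 13/9) + 27)*116 = (1879/603 + 27)*116 = (18160/603)*116 = 2106560/603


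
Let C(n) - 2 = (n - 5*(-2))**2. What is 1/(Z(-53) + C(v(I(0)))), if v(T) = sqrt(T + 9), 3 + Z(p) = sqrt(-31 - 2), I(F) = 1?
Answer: 1/(109 + 20*sqrt(10) + I*sqrt(33)) ≈ 0.0057992 - 0.00019341*I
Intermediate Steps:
Z(p) = -3 + I*sqrt(33) (Z(p) = -3 + sqrt(-31 - 2) = -3 + sqrt(-33) = -3 + I*sqrt(33))
v(T) = sqrt(9 + T)
C(n) = 2 + (10 + n)**2 (C(n) = 2 + (n - 5*(-2))**2 = 2 + (n + 10)**2 = 2 + (10 + n)**2)
1/(Z(-53) + C(v(I(0)))) = 1/((-3 + I*sqrt(33)) + (2 + (10 + sqrt(9 + 1))**2)) = 1/((-3 + I*sqrt(33)) + (2 + (10 + sqrt(10))**2)) = 1/(-1 + (10 + sqrt(10))**2 + I*sqrt(33))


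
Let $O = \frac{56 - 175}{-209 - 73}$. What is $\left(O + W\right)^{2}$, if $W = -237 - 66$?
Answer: $\frac{7280696929}{79524} \approx 91554.0$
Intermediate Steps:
$W = -303$
$O = \frac{119}{282}$ ($O = - \frac{119}{-282} = \left(-119\right) \left(- \frac{1}{282}\right) = \frac{119}{282} \approx 0.42199$)
$\left(O + W\right)^{2} = \left(\frac{119}{282} - 303\right)^{2} = \left(- \frac{85327}{282}\right)^{2} = \frac{7280696929}{79524}$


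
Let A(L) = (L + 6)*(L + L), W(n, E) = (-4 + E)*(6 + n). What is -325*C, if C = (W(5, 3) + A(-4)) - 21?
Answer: 15600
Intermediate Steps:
A(L) = 2*L*(6 + L) (A(L) = (6 + L)*(2*L) = 2*L*(6 + L))
C = -48 (C = ((-24 - 4*5 + 6*3 + 3*5) + 2*(-4)*(6 - 4)) - 21 = ((-24 - 20 + 18 + 15) + 2*(-4)*2) - 21 = (-11 - 16) - 21 = -27 - 21 = -48)
-325*C = -325*(-48) = 15600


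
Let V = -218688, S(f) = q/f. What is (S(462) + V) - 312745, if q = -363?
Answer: -7440073/14 ≈ -5.3143e+5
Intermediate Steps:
S(f) = -363/f
(S(462) + V) - 312745 = (-363/462 - 218688) - 312745 = (-363*1/462 - 218688) - 312745 = (-11/14 - 218688) - 312745 = -3061643/14 - 312745 = -7440073/14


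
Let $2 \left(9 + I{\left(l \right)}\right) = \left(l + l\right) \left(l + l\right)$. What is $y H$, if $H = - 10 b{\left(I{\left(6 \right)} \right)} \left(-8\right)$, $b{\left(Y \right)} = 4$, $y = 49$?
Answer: $15680$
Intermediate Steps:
$I{\left(l \right)} = -9 + 2 l^{2}$ ($I{\left(l \right)} = -9 + \frac{\left(l + l\right) \left(l + l\right)}{2} = -9 + \frac{2 l 2 l}{2} = -9 + \frac{4 l^{2}}{2} = -9 + 2 l^{2}$)
$H = 320$ ($H = \left(-10\right) 4 \left(-8\right) = \left(-40\right) \left(-8\right) = 320$)
$y H = 49 \cdot 320 = 15680$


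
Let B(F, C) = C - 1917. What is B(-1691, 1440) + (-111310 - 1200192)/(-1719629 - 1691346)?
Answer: -1625723573/3410975 ≈ -476.62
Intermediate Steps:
B(F, C) = -1917 + C
B(-1691, 1440) + (-111310 - 1200192)/(-1719629 - 1691346) = (-1917 + 1440) + (-111310 - 1200192)/(-1719629 - 1691346) = -477 - 1311502/(-3410975) = -477 - 1311502*(-1/3410975) = -477 + 1311502/3410975 = -1625723573/3410975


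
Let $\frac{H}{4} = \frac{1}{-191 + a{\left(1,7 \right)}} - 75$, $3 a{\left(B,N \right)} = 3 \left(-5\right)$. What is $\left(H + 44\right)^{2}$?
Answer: $\frac{157377025}{2401} \approx 65547.0$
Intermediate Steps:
$a{\left(B,N \right)} = -5$ ($a{\left(B,N \right)} = \frac{3 \left(-5\right)}{3} = \frac{1}{3} \left(-15\right) = -5$)
$H = - \frac{14701}{49}$ ($H = 4 \left(\frac{1}{-191 - 5} - 75\right) = 4 \left(\frac{1}{-196} - 75\right) = 4 \left(- \frac{1}{196} - 75\right) = 4 \left(- \frac{14701}{196}\right) = - \frac{14701}{49} \approx -300.02$)
$\left(H + 44\right)^{2} = \left(- \frac{14701}{49} + 44\right)^{2} = \left(- \frac{12545}{49}\right)^{2} = \frac{157377025}{2401}$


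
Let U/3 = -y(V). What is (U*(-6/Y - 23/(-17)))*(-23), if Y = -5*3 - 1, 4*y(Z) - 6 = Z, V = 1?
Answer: 113505/544 ≈ 208.65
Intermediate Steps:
y(Z) = 3/2 + Z/4
U = -21/4 (U = 3*(-(3/2 + (1/4)*1)) = 3*(-(3/2 + 1/4)) = 3*(-1*7/4) = 3*(-7/4) = -21/4 ≈ -5.2500)
Y = -16 (Y = -15 - 1 = -16)
(U*(-6/Y - 23/(-17)))*(-23) = -21*(-6/(-16) - 23/(-17))/4*(-23) = -21*(-6*(-1/16) - 23*(-1/17))/4*(-23) = -21*(3/8 + 23/17)/4*(-23) = -21/4*235/136*(-23) = -4935/544*(-23) = 113505/544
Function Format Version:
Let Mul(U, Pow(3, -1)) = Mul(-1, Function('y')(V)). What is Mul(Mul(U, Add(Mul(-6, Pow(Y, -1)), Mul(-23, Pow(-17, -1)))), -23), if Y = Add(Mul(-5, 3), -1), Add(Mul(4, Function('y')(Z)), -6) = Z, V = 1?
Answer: Rational(113505, 544) ≈ 208.65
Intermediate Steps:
Function('y')(Z) = Add(Rational(3, 2), Mul(Rational(1, 4), Z))
U = Rational(-21, 4) (U = Mul(3, Mul(-1, Add(Rational(3, 2), Mul(Rational(1, 4), 1)))) = Mul(3, Mul(-1, Add(Rational(3, 2), Rational(1, 4)))) = Mul(3, Mul(-1, Rational(7, 4))) = Mul(3, Rational(-7, 4)) = Rational(-21, 4) ≈ -5.2500)
Y = -16 (Y = Add(-15, -1) = -16)
Mul(Mul(U, Add(Mul(-6, Pow(Y, -1)), Mul(-23, Pow(-17, -1)))), -23) = Mul(Mul(Rational(-21, 4), Add(Mul(-6, Pow(-16, -1)), Mul(-23, Pow(-17, -1)))), -23) = Mul(Mul(Rational(-21, 4), Add(Mul(-6, Rational(-1, 16)), Mul(-23, Rational(-1, 17)))), -23) = Mul(Mul(Rational(-21, 4), Add(Rational(3, 8), Rational(23, 17))), -23) = Mul(Mul(Rational(-21, 4), Rational(235, 136)), -23) = Mul(Rational(-4935, 544), -23) = Rational(113505, 544)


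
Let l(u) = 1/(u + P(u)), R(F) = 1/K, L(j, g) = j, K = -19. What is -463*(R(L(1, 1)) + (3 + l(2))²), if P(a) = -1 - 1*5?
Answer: -1057029/304 ≈ -3477.1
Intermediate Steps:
R(F) = -1/19 (R(F) = 1/(-19) = -1/19)
P(a) = -6 (P(a) = -1 - 5 = -6)
l(u) = 1/(-6 + u) (l(u) = 1/(u - 6) = 1/(-6 + u))
-463*(R(L(1, 1)) + (3 + l(2))²) = -463*(-1/19 + (3 + 1/(-6 + 2))²) = -463*(-1/19 + (3 + 1/(-4))²) = -463*(-1/19 + (3 - ¼)²) = -463*(-1/19 + (11/4)²) = -463*(-1/19 + 121/16) = -463*2283/304 = -1057029/304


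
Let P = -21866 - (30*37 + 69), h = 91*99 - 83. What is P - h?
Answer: -31971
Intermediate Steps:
h = 8926 (h = 9009 - 83 = 8926)
P = -23045 (P = -21866 - (1110 + 69) = -21866 - 1*1179 = -21866 - 1179 = -23045)
P - h = -23045 - 1*8926 = -23045 - 8926 = -31971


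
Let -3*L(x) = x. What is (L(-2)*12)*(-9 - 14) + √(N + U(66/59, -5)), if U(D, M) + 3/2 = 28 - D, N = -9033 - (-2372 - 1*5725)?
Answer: -184 + I*√12679454/118 ≈ -184.0 + 30.176*I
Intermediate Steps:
L(x) = -x/3
N = -936 (N = -9033 - (-2372 - 5725) = -9033 - 1*(-8097) = -9033 + 8097 = -936)
U(D, M) = 53/2 - D (U(D, M) = -3/2 + (28 - D) = 53/2 - D)
(L(-2)*12)*(-9 - 14) + √(N + U(66/59, -5)) = (-⅓*(-2)*12)*(-9 - 14) + √(-936 + (53/2 - 66/59)) = ((⅔)*12)*(-23) + √(-936 + (53/2 - 66/59)) = 8*(-23) + √(-936 + (53/2 - 1*66/59)) = -184 + √(-936 + (53/2 - 66/59)) = -184 + √(-936 + 2995/118) = -184 + √(-107453/118) = -184 + I*√12679454/118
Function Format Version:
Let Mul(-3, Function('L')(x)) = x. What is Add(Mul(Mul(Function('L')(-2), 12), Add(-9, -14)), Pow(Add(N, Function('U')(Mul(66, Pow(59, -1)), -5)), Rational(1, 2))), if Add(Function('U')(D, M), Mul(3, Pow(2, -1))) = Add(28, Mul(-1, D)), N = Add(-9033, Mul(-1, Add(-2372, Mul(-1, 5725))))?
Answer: Add(-184, Mul(Rational(1, 118), I, Pow(12679454, Rational(1, 2)))) ≈ Add(-184.00, Mul(30.176, I))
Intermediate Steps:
Function('L')(x) = Mul(Rational(-1, 3), x)
N = -936 (N = Add(-9033, Mul(-1, Add(-2372, -5725))) = Add(-9033, Mul(-1, -8097)) = Add(-9033, 8097) = -936)
Function('U')(D, M) = Add(Rational(53, 2), Mul(-1, D)) (Function('U')(D, M) = Add(Rational(-3, 2), Add(28, Mul(-1, D))) = Add(Rational(53, 2), Mul(-1, D)))
Add(Mul(Mul(Function('L')(-2), 12), Add(-9, -14)), Pow(Add(N, Function('U')(Mul(66, Pow(59, -1)), -5)), Rational(1, 2))) = Add(Mul(Mul(Mul(Rational(-1, 3), -2), 12), Add(-9, -14)), Pow(Add(-936, Add(Rational(53, 2), Mul(-1, Mul(66, Pow(59, -1))))), Rational(1, 2))) = Add(Mul(Mul(Rational(2, 3), 12), -23), Pow(Add(-936, Add(Rational(53, 2), Mul(-1, Mul(66, Rational(1, 59))))), Rational(1, 2))) = Add(Mul(8, -23), Pow(Add(-936, Add(Rational(53, 2), Mul(-1, Rational(66, 59)))), Rational(1, 2))) = Add(-184, Pow(Add(-936, Add(Rational(53, 2), Rational(-66, 59))), Rational(1, 2))) = Add(-184, Pow(Add(-936, Rational(2995, 118)), Rational(1, 2))) = Add(-184, Pow(Rational(-107453, 118), Rational(1, 2))) = Add(-184, Mul(Rational(1, 118), I, Pow(12679454, Rational(1, 2))))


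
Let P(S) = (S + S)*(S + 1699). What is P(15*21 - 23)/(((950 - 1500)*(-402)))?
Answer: 26426/5025 ≈ 5.2589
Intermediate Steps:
P(S) = 2*S*(1699 + S) (P(S) = (2*S)*(1699 + S) = 2*S*(1699 + S))
P(15*21 - 23)/(((950 - 1500)*(-402))) = (2*(15*21 - 23)*(1699 + (15*21 - 23)))/(((950 - 1500)*(-402))) = (2*(315 - 23)*(1699 + (315 - 23)))/((-550*(-402))) = (2*292*(1699 + 292))/221100 = (2*292*1991)*(1/221100) = 1162744*(1/221100) = 26426/5025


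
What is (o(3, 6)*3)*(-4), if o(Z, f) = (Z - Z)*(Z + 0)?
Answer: 0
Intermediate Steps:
o(Z, f) = 0 (o(Z, f) = 0*Z = 0)
(o(3, 6)*3)*(-4) = (0*3)*(-4) = 0*(-4) = 0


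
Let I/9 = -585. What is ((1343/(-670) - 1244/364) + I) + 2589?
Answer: -163486303/60970 ≈ -2681.4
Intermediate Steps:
I = -5265 (I = 9*(-585) = -5265)
((1343/(-670) - 1244/364) + I) + 2589 = ((1343/(-670) - 1244/364) - 5265) + 2589 = ((1343*(-1/670) - 1244*1/364) - 5265) + 2589 = ((-1343/670 - 311/91) - 5265) + 2589 = (-330583/60970 - 5265) + 2589 = -321337633/60970 + 2589 = -163486303/60970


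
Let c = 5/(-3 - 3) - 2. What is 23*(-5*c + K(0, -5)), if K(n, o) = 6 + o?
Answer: 2093/6 ≈ 348.83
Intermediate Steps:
c = -17/6 (c = 5/(-6) - 2 = 5*(-⅙) - 2 = -⅚ - 2 = -17/6 ≈ -2.8333)
23*(-5*c + K(0, -5)) = 23*(-5*(-17/6) + (6 - 5)) = 23*(85/6 + 1) = 23*(91/6) = 2093/6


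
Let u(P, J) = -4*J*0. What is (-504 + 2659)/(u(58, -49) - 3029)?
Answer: -2155/3029 ≈ -0.71146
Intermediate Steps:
u(P, J) = 0
(-504 + 2659)/(u(58, -49) - 3029) = (-504 + 2659)/(0 - 3029) = 2155/(-3029) = 2155*(-1/3029) = -2155/3029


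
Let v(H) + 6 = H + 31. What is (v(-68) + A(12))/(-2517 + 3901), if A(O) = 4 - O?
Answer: -51/1384 ≈ -0.036850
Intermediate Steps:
v(H) = 25 + H (v(H) = -6 + (H + 31) = -6 + (31 + H) = 25 + H)
(v(-68) + A(12))/(-2517 + 3901) = ((25 - 68) + (4 - 1*12))/(-2517 + 3901) = (-43 + (4 - 12))/1384 = (-43 - 8)*(1/1384) = -51*1/1384 = -51/1384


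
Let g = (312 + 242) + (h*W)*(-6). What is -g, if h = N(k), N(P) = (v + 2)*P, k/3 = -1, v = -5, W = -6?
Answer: -878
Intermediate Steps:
k = -3 (k = 3*(-1) = -3)
N(P) = -3*P (N(P) = (-5 + 2)*P = -3*P)
h = 9 (h = -3*(-3) = 9)
g = 878 (g = (312 + 242) + (9*(-6))*(-6) = 554 - 54*(-6) = 554 + 324 = 878)
-g = -1*878 = -878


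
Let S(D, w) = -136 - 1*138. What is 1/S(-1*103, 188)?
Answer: -1/274 ≈ -0.0036496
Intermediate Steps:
S(D, w) = -274 (S(D, w) = -136 - 138 = -274)
1/S(-1*103, 188) = 1/(-274) = -1/274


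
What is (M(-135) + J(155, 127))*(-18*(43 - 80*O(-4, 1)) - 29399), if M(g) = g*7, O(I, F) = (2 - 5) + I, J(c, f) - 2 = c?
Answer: 31719364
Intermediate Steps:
J(c, f) = 2 + c
O(I, F) = -3 + I
M(g) = 7*g
(M(-135) + J(155, 127))*(-18*(43 - 80*O(-4, 1)) - 29399) = (7*(-135) + (2 + 155))*(-18*(43 - 80*(-3 - 4)) - 29399) = (-945 + 157)*(-18*(43 - 80*(-7)) - 29399) = -788*(-18*(43 + 560) - 29399) = -788*(-18*603 - 29399) = -788*(-10854 - 29399) = -788*(-40253) = 31719364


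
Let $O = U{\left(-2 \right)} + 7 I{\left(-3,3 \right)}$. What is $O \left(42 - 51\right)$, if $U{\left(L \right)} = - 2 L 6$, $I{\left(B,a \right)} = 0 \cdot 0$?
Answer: $-216$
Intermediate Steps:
$I{\left(B,a \right)} = 0$
$U{\left(L \right)} = - 12 L$
$O = 24$ ($O = \left(-12\right) \left(-2\right) + 7 \cdot 0 = 24 + 0 = 24$)
$O \left(42 - 51\right) = 24 \left(42 - 51\right) = 24 \left(-9\right) = -216$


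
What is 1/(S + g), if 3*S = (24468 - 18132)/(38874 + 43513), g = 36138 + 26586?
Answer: 82387/5167644300 ≈ 1.5943e-5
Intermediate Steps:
g = 62724
S = 2112/82387 (S = ((24468 - 18132)/(38874 + 43513))/3 = (6336/82387)/3 = (6336*(1/82387))/3 = (⅓)*(6336/82387) = 2112/82387 ≈ 0.025635)
1/(S + g) = 1/(2112/82387 + 62724) = 1/(5167644300/82387) = 82387/5167644300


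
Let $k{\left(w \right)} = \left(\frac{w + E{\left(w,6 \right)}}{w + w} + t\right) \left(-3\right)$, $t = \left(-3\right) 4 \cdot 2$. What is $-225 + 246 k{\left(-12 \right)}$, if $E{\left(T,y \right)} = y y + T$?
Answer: $17856$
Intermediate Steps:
$E{\left(T,y \right)} = T + y^{2}$ ($E{\left(T,y \right)} = y^{2} + T = T + y^{2}$)
$t = -24$ ($t = \left(-12\right) 2 = -24$)
$k{\left(w \right)} = 72 - \frac{3 \left(36 + 2 w\right)}{2 w}$ ($k{\left(w \right)} = \left(\frac{w + \left(w + 6^{2}\right)}{w + w} - 24\right) \left(-3\right) = \left(\frac{w + \left(w + 36\right)}{2 w} - 24\right) \left(-3\right) = \left(\left(w + \left(36 + w\right)\right) \frac{1}{2 w} - 24\right) \left(-3\right) = \left(\left(36 + 2 w\right) \frac{1}{2 w} - 24\right) \left(-3\right) = \left(\frac{36 + 2 w}{2 w} - 24\right) \left(-3\right) = \left(-24 + \frac{36 + 2 w}{2 w}\right) \left(-3\right) = 72 - \frac{3 \left(36 + 2 w\right)}{2 w}$)
$-225 + 246 k{\left(-12 \right)} = -225 + 246 \left(69 - \frac{54}{-12}\right) = -225 + 246 \left(69 - - \frac{9}{2}\right) = -225 + 246 \left(69 + \frac{9}{2}\right) = -225 + 246 \cdot \frac{147}{2} = -225 + 18081 = 17856$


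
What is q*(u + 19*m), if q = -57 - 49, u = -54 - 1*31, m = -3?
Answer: 15052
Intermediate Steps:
u = -85 (u = -54 - 31 = -85)
q = -106
q*(u + 19*m) = -106*(-85 + 19*(-3)) = -106*(-85 - 57) = -106*(-142) = 15052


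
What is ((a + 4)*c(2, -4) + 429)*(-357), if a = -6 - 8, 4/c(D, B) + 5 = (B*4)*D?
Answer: -5680941/37 ≈ -1.5354e+5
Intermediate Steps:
c(D, B) = 4/(-5 + 4*B*D) (c(D, B) = 4/(-5 + (B*4)*D) = 4/(-5 + (4*B)*D) = 4/(-5 + 4*B*D))
a = -14
((a + 4)*c(2, -4) + 429)*(-357) = ((-14 + 4)*(4/(-5 + 4*(-4)*2)) + 429)*(-357) = (-40/(-5 - 32) + 429)*(-357) = (-40/(-37) + 429)*(-357) = (-40*(-1)/37 + 429)*(-357) = (-10*(-4/37) + 429)*(-357) = (40/37 + 429)*(-357) = (15913/37)*(-357) = -5680941/37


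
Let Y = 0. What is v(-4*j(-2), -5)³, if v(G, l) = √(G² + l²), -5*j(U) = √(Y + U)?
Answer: 593*√593/125 ≈ 115.52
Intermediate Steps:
j(U) = -√U/5 (j(U) = -√(0 + U)/5 = -√U/5)
v(-4*j(-2), -5)³ = (√((-(-4)*√(-2)/5)² + (-5)²))³ = (√((-(-4)*I*√2/5)² + 25))³ = (√((4*I*√2/5)² + 25))³ = (√(-32/25 + 25))³ = (√(593/25))³ = (√593/5)³ = 593*√593/125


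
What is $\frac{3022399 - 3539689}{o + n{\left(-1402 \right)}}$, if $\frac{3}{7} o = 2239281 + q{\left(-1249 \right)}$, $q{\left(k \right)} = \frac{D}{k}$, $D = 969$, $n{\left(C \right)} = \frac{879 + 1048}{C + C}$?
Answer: $- \frac{1811650968840}{18298926829177} \approx -0.099003$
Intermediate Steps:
$n{\left(C \right)} = \frac{1927}{2 C}$
$q{\left(k \right)} = \frac{969}{k}$
$o = \frac{6526009000}{1249}$ ($o = \frac{7 \left(2239281 + \frac{969}{-1249}\right)}{3} = \frac{7 \left(2239281 + 969 \left(- \frac{1}{1249}\right)\right)}{3} = \frac{7 \left(2239281 - \frac{969}{1249}\right)}{3} = \frac{7}{3} \cdot \frac{2796861000}{1249} = \frac{6526009000}{1249} \approx 5.225 \cdot 10^{6}$)
$\frac{3022399 - 3539689}{o + n{\left(-1402 \right)}} = \frac{3022399 - 3539689}{\frac{6526009000}{1249} + \frac{1927}{2 \left(-1402\right)}} = - \frac{517290}{\frac{6526009000}{1249} + \frac{1927}{2} \left(- \frac{1}{1402}\right)} = - \frac{517290}{\frac{6526009000}{1249} - \frac{1927}{2804}} = - \frac{517290}{\frac{18298926829177}{3502196}} = \left(-517290\right) \frac{3502196}{18298926829177} = - \frac{1811650968840}{18298926829177}$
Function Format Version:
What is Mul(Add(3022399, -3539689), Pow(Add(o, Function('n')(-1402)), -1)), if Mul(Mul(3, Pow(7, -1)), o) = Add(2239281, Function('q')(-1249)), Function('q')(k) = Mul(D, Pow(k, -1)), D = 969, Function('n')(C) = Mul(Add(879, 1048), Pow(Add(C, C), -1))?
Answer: Rational(-1811650968840, 18298926829177) ≈ -0.099003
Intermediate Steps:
Function('n')(C) = Mul(Rational(1927, 2), Pow(C, -1)) (Function('n')(C) = Mul(1927, Pow(Mul(2, C), -1)) = Mul(1927, Mul(Rational(1, 2), Pow(C, -1))) = Mul(Rational(1927, 2), Pow(C, -1)))
Function('q')(k) = Mul(969, Pow(k, -1))
o = Rational(6526009000, 1249) (o = Mul(Rational(7, 3), Add(2239281, Mul(969, Pow(-1249, -1)))) = Mul(Rational(7, 3), Add(2239281, Mul(969, Rational(-1, 1249)))) = Mul(Rational(7, 3), Add(2239281, Rational(-969, 1249))) = Mul(Rational(7, 3), Rational(2796861000, 1249)) = Rational(6526009000, 1249) ≈ 5.2250e+6)
Mul(Add(3022399, -3539689), Pow(Add(o, Function('n')(-1402)), -1)) = Mul(Add(3022399, -3539689), Pow(Add(Rational(6526009000, 1249), Mul(Rational(1927, 2), Pow(-1402, -1))), -1)) = Mul(-517290, Pow(Add(Rational(6526009000, 1249), Mul(Rational(1927, 2), Rational(-1, 1402))), -1)) = Mul(-517290, Pow(Add(Rational(6526009000, 1249), Rational(-1927, 2804)), -1)) = Mul(-517290, Pow(Rational(18298926829177, 3502196), -1)) = Mul(-517290, Rational(3502196, 18298926829177)) = Rational(-1811650968840, 18298926829177)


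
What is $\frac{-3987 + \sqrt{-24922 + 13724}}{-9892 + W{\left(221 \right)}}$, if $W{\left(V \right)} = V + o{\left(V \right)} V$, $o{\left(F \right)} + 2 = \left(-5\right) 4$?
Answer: $\frac{3987}{14533} - \frac{i \sqrt{11198}}{14533} \approx 0.27434 - 0.0072814 i$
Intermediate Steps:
$o{\left(F \right)} = -22$ ($o{\left(F \right)} = -2 - 20 = -22$)
$W{\left(V \right)} = - 21 V$ ($W{\left(V \right)} = V - 22 V = - 21 V$)
$\frac{-3987 + \sqrt{-24922 + 13724}}{-9892 + W{\left(221 \right)}} = \frac{-3987 + \sqrt{-24922 + 13724}}{-9892 - 4641} = \frac{-3987 + \sqrt{-11198}}{-9892 - 4641} = \frac{-3987 + i \sqrt{11198}}{-14533} = \left(-3987 + i \sqrt{11198}\right) \left(- \frac{1}{14533}\right) = \frac{3987}{14533} - \frac{i \sqrt{11198}}{14533}$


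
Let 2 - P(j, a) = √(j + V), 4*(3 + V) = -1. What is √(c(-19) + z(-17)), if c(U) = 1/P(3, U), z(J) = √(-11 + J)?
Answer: √(136 + 34*I + 578*I*√7)/17 ≈ 1.7176 + 1.5746*I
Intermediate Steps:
V = -13/4 (V = -3 + (¼)*(-1) = -3 - ¼ = -13/4 ≈ -3.2500)
P(j, a) = 2 - √(-13/4 + j) (P(j, a) = 2 - √(j - 13/4) = 2 - √(-13/4 + j))
c(U) = 4*(2 + I/2)/17 (c(U) = 1/(2 - √(-13 + 4*3)/2) = 1/(2 - √(-13 + 12)/2) = 1/(2 - I/2) = 4*(2 + I/2)/17)
√(c(-19) + z(-17)) = √((8/17 + 2*I/17) + √(-11 - 17)) = √((8/17 + 2*I/17) + √(-28)) = √((8/17 + 2*I/17) + 2*I*√7) = √(8/17 + 2*I/17 + 2*I*√7)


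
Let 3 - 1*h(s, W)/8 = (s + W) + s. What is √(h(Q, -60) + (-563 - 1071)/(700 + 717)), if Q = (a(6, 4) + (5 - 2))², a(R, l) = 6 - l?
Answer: √206505078/1417 ≈ 10.141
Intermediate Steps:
Q = 25 (Q = ((6 - 1*4) + (5 - 2))² = ((6 - 4) + 3)² = (2 + 3)² = 5² = 25)
h(s, W) = 24 - 16*s - 8*W (h(s, W) = 24 - 8*((s + W) + s) = 24 - 8*((W + s) + s) = 24 - 8*(W + 2*s) = 24 + (-16*s - 8*W) = 24 - 16*s - 8*W)
√(h(Q, -60) + (-563 - 1071)/(700 + 717)) = √((24 - 16*25 - 8*(-60)) + (-563 - 1071)/(700 + 717)) = √((24 - 400 + 480) - 1634/1417) = √(104 - 1634*1/1417) = √(104 - 1634/1417) = √(145734/1417) = √206505078/1417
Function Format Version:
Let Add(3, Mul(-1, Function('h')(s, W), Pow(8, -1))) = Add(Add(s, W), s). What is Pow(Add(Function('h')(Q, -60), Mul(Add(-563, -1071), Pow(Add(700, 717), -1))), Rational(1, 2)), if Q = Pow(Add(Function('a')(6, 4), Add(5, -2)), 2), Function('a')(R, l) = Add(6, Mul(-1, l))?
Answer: Mul(Rational(1, 1417), Pow(206505078, Rational(1, 2))) ≈ 10.141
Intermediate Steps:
Q = 25 (Q = Pow(Add(Add(6, Mul(-1, 4)), Add(5, -2)), 2) = Pow(Add(Add(6, -4), 3), 2) = Pow(Add(2, 3), 2) = Pow(5, 2) = 25)
Function('h')(s, W) = Add(24, Mul(-16, s), Mul(-8, W)) (Function('h')(s, W) = Add(24, Mul(-8, Add(Add(s, W), s))) = Add(24, Mul(-8, Add(Add(W, s), s))) = Add(24, Mul(-8, Add(W, Mul(2, s)))) = Add(24, Add(Mul(-16, s), Mul(-8, W))) = Add(24, Mul(-16, s), Mul(-8, W)))
Pow(Add(Function('h')(Q, -60), Mul(Add(-563, -1071), Pow(Add(700, 717), -1))), Rational(1, 2)) = Pow(Add(Add(24, Mul(-16, 25), Mul(-8, -60)), Mul(Add(-563, -1071), Pow(Add(700, 717), -1))), Rational(1, 2)) = Pow(Add(Add(24, -400, 480), Mul(-1634, Pow(1417, -1))), Rational(1, 2)) = Pow(Add(104, Mul(-1634, Rational(1, 1417))), Rational(1, 2)) = Pow(Add(104, Rational(-1634, 1417)), Rational(1, 2)) = Pow(Rational(145734, 1417), Rational(1, 2)) = Mul(Rational(1, 1417), Pow(206505078, Rational(1, 2)))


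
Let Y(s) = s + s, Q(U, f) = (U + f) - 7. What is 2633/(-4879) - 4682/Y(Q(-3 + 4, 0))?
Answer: 11405941/29274 ≈ 389.63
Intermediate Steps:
Q(U, f) = -7 + U + f
Y(s) = 2*s
2633/(-4879) - 4682/Y(Q(-3 + 4, 0)) = 2633/(-4879) - 4682*1/(2*(-7 + (-3 + 4) + 0)) = 2633*(-1/4879) - 4682*1/(2*(-7 + 1 + 0)) = -2633/4879 - 4682/(2*(-6)) = -2633/4879 - 4682/(-12) = -2633/4879 - 4682*(-1/12) = -2633/4879 + 2341/6 = 11405941/29274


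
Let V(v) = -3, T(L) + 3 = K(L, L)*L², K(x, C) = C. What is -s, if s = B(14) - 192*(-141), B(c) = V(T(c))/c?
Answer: -379005/14 ≈ -27072.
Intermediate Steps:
T(L) = -3 + L³ (T(L) = -3 + L*L² = -3 + L³)
B(c) = -3/c
s = 379005/14 (s = -3/14 - 192*(-141) = -3*1/14 + 27072 = -3/14 + 27072 = 379005/14 ≈ 27072.)
-s = -1*379005/14 = -379005/14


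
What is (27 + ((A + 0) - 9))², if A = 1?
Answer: 361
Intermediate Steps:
(27 + ((A + 0) - 9))² = (27 + ((1 + 0) - 9))² = (27 + (1 - 9))² = (27 - 8)² = 19² = 361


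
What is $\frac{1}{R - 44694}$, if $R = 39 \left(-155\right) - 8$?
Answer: $- \frac{1}{50747} \approx -1.9706 \cdot 10^{-5}$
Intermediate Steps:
$R = -6053$ ($R = -6045 - 8 = -6053$)
$\frac{1}{R - 44694} = \frac{1}{-6053 - 44694} = \frac{1}{-50747} = - \frac{1}{50747}$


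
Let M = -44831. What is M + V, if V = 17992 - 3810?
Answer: -30649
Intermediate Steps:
V = 14182
M + V = -44831 + 14182 = -30649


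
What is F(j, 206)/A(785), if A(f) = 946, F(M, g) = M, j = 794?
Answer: 397/473 ≈ 0.83932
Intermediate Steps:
F(j, 206)/A(785) = 794/946 = 794*(1/946) = 397/473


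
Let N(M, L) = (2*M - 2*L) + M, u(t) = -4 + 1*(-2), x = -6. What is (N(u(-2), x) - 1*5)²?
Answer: 121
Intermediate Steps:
u(t) = -6 (u(t) = -4 - 2 = -6)
N(M, L) = -2*L + 3*M (N(M, L) = (-2*L + 2*M) + M = -2*L + 3*M)
(N(u(-2), x) - 1*5)² = ((-2*(-6) + 3*(-6)) - 1*5)² = ((12 - 18) - 5)² = (-6 - 5)² = (-11)² = 121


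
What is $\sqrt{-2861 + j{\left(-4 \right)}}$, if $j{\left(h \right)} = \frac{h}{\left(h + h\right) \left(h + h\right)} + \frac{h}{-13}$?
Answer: $\frac{i \sqrt{7735481}}{52} \approx 53.486 i$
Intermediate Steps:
$j{\left(h \right)} = - \frac{h}{13} + \frac{1}{4 h}$ ($j{\left(h \right)} = \frac{h}{2 h 2 h} + h \left(- \frac{1}{13}\right) = \frac{h}{4 h^{2}} - \frac{h}{13} = h \frac{1}{4 h^{2}} - \frac{h}{13} = \frac{1}{4 h} - \frac{h}{13} = - \frac{h}{13} + \frac{1}{4 h}$)
$\sqrt{-2861 + j{\left(-4 \right)}} = \sqrt{-2861 + \left(\left(- \frac{1}{13}\right) \left(-4\right) + \frac{1}{4 \left(-4\right)}\right)} = \sqrt{-2861 + \left(\frac{4}{13} + \frac{1}{4} \left(- \frac{1}{4}\right)\right)} = \sqrt{-2861 + \left(\frac{4}{13} - \frac{1}{16}\right)} = \sqrt{-2861 + \frac{51}{208}} = \sqrt{- \frac{595037}{208}} = \frac{i \sqrt{7735481}}{52}$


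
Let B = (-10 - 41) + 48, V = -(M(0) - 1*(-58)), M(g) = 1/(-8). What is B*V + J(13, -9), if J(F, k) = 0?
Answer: 1389/8 ≈ 173.63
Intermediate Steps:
M(g) = -1/8
V = -463/8 (V = -(-1/8 - 1*(-58)) = -(-1/8 + 58) = -1*463/8 = -463/8 ≈ -57.875)
B = -3 (B = -51 + 48 = -3)
B*V + J(13, -9) = -3*(-463/8) + 0 = 1389/8 + 0 = 1389/8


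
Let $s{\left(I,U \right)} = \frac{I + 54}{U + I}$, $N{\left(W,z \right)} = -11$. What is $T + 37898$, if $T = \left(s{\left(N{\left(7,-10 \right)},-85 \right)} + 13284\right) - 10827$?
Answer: $\frac{3874037}{96} \approx 40355.0$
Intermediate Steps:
$s{\left(I,U \right)} = \frac{54 + I}{I + U}$
$T = \frac{235829}{96}$ ($T = \left(\frac{54 - 11}{-11 - 85} + 13284\right) - 10827 = \left(\frac{1}{-96} \cdot 43 + 13284\right) - 10827 = \left(\left(- \frac{1}{96}\right) 43 + 13284\right) - 10827 = \left(- \frac{43}{96} + 13284\right) - 10827 = \frac{1275221}{96} - 10827 = \frac{235829}{96} \approx 2456.6$)
$T + 37898 = \frac{235829}{96} + 37898 = \frac{3874037}{96}$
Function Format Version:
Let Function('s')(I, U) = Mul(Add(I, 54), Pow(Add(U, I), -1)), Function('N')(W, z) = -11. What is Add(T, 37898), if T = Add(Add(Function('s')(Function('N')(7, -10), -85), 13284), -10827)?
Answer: Rational(3874037, 96) ≈ 40355.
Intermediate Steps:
Function('s')(I, U) = Mul(Pow(Add(I, U), -1), Add(54, I)) (Function('s')(I, U) = Mul(Add(54, I), Pow(Add(I, U), -1)) = Mul(Pow(Add(I, U), -1), Add(54, I)))
T = Rational(235829, 96) (T = Add(Add(Mul(Pow(Add(-11, -85), -1), Add(54, -11)), 13284), -10827) = Add(Add(Mul(Pow(-96, -1), 43), 13284), -10827) = Add(Add(Mul(Rational(-1, 96), 43), 13284), -10827) = Add(Add(Rational(-43, 96), 13284), -10827) = Add(Rational(1275221, 96), -10827) = Rational(235829, 96) ≈ 2456.6)
Add(T, 37898) = Add(Rational(235829, 96), 37898) = Rational(3874037, 96)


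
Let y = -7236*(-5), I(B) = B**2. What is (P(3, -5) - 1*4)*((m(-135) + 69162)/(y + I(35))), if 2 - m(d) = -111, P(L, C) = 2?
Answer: -27710/7481 ≈ -3.7040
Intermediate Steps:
m(d) = 113 (m(d) = 2 - 1*(-111) = 2 + 111 = 113)
y = 36180
(P(3, -5) - 1*4)*((m(-135) + 69162)/(y + I(35))) = (2 - 1*4)*((113 + 69162)/(36180 + 35**2)) = (2 - 4)*(69275/(36180 + 1225)) = -138550/37405 = -2*13855/7481 = -27710/7481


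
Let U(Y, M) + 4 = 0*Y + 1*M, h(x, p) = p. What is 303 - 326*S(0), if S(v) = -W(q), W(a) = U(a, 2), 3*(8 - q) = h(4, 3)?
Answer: -349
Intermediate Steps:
U(Y, M) = -4 + M (U(Y, M) = -4 + (0*Y + 1*M) = -4 + (0 + M) = -4 + M)
q = 7 (q = 8 - ⅓*3 = 8 - 1 = 7)
W(a) = -2 (W(a) = -4 + 2 = -2)
S(v) = 2 (S(v) = -1*(-2) = 2)
303 - 326*S(0) = 303 - 326*2 = 303 - 652 = -349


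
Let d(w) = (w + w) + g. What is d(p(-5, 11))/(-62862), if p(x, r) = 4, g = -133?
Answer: 125/62862 ≈ 0.0019885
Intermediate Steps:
d(w) = -133 + 2*w (d(w) = (w + w) - 133 = 2*w - 133 = -133 + 2*w)
d(p(-5, 11))/(-62862) = (-133 + 2*4)/(-62862) = (-133 + 8)*(-1/62862) = -125*(-1/62862) = 125/62862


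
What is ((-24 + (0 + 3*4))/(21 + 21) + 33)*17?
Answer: 3893/7 ≈ 556.14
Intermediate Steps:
((-24 + (0 + 3*4))/(21 + 21) + 33)*17 = ((-24 + (0 + 12))/42 + 33)*17 = ((-24 + 12)*(1/42) + 33)*17 = (-12*1/42 + 33)*17 = (-2/7 + 33)*17 = (229/7)*17 = 3893/7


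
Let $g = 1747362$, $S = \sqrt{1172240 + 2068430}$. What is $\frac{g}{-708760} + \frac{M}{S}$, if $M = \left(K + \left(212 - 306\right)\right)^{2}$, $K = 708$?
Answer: $- \frac{873681}{354380} + \frac{188498 \sqrt{3240670}}{1620335} \approx 206.96$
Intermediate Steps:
$S = \sqrt{3240670} \approx 1800.2$
$M = 376996$ ($M = \left(708 + \left(212 - 306\right)\right)^{2} = \left(708 - 94\right)^{2} = 614^{2} = 376996$)
$\frac{g}{-708760} + \frac{M}{S} = \frac{1747362}{-708760} + \frac{376996}{\sqrt{3240670}} = 1747362 \left(- \frac{1}{708760}\right) + 376996 \frac{\sqrt{3240670}}{3240670} = - \frac{873681}{354380} + \frac{188498 \sqrt{3240670}}{1620335}$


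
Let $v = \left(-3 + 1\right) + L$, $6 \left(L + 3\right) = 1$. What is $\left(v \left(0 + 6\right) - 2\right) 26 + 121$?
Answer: $-685$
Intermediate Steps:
$L = - \frac{17}{6}$ ($L = -3 + \frac{1}{6} \cdot 1 = -3 + \frac{1}{6} = - \frac{17}{6} \approx -2.8333$)
$v = - \frac{29}{6}$ ($v = \left(-3 + 1\right) - \frac{17}{6} = -2 - \frac{17}{6} = - \frac{29}{6} \approx -4.8333$)
$\left(v \left(0 + 6\right) - 2\right) 26 + 121 = \left(- \frac{29 \left(0 + 6\right)}{6} - 2\right) 26 + 121 = \left(\left(- \frac{29}{6}\right) 6 - 2\right) 26 + 121 = \left(-29 - 2\right) 26 + 121 = \left(-31\right) 26 + 121 = -806 + 121 = -685$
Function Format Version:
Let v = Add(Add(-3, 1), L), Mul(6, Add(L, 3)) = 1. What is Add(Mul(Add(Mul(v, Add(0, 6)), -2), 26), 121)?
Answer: -685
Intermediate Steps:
L = Rational(-17, 6) (L = Add(-3, Mul(Rational(1, 6), 1)) = Add(-3, Rational(1, 6)) = Rational(-17, 6) ≈ -2.8333)
v = Rational(-29, 6) (v = Add(Add(-3, 1), Rational(-17, 6)) = Add(-2, Rational(-17, 6)) = Rational(-29, 6) ≈ -4.8333)
Add(Mul(Add(Mul(v, Add(0, 6)), -2), 26), 121) = Add(Mul(Add(Mul(Rational(-29, 6), Add(0, 6)), -2), 26), 121) = Add(Mul(Add(Mul(Rational(-29, 6), 6), -2), 26), 121) = Add(Mul(Add(-29, -2), 26), 121) = Add(Mul(-31, 26), 121) = Add(-806, 121) = -685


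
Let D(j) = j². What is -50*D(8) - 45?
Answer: -3245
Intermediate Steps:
-50*D(8) - 45 = -50*8² - 45 = -50*64 - 45 = -3200 - 45 = -3245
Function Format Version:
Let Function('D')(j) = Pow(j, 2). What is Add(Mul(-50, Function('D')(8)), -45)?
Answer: -3245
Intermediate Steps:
Add(Mul(-50, Function('D')(8)), -45) = Add(Mul(-50, Pow(8, 2)), -45) = Add(Mul(-50, 64), -45) = Add(-3200, -45) = -3245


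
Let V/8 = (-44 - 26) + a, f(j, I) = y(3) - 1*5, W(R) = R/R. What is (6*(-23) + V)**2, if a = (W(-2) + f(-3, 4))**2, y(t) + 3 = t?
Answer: 324900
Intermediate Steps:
W(R) = 1
y(t) = -3 + t
f(j, I) = -5 (f(j, I) = (-3 + 3) - 1*5 = 0 - 5 = -5)
a = 16 (a = (1 - 5)**2 = (-4)**2 = 16)
V = -432 (V = 8*((-44 - 26) + 16) = 8*(-70 + 16) = 8*(-54) = -432)
(6*(-23) + V)**2 = (6*(-23) - 432)**2 = (-138 - 432)**2 = (-570)**2 = 324900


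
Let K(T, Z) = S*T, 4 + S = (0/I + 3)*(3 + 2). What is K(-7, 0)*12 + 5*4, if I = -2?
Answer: -904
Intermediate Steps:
S = 11 (S = -4 + (0/(-2) + 3)*(3 + 2) = -4 + (0*(-1/2) + 3)*5 = -4 + (0 + 3)*5 = -4 + 3*5 = -4 + 15 = 11)
K(T, Z) = 11*T
K(-7, 0)*12 + 5*4 = (11*(-7))*12 + 5*4 = -77*12 + 20 = -924 + 20 = -904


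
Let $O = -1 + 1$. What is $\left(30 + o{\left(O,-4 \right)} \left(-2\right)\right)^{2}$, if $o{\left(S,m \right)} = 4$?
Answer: $484$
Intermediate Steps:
$O = 0$
$\left(30 + o{\left(O,-4 \right)} \left(-2\right)\right)^{2} = \left(30 + 4 \left(-2\right)\right)^{2} = \left(30 - 8\right)^{2} = 22^{2} = 484$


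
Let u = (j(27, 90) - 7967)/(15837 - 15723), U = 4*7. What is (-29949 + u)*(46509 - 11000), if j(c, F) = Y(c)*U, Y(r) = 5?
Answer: -40504086539/38 ≈ -1.0659e+9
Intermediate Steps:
U = 28
j(c, F) = 140 (j(c, F) = 5*28 = 140)
u = -2609/38 (u = (140 - 7967)/(15837 - 15723) = -7827/114 = -7827*1/114 = -2609/38 ≈ -68.658)
(-29949 + u)*(46509 - 11000) = (-29949 - 2609/38)*(46509 - 11000) = -1140671/38*35509 = -40504086539/38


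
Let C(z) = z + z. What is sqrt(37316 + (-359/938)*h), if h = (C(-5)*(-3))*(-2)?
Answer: sqrt(8213115806)/469 ≈ 193.23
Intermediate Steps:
C(z) = 2*z
h = -60 (h = ((2*(-5))*(-3))*(-2) = -10*(-3)*(-2) = 30*(-2) = -60)
sqrt(37316 + (-359/938)*h) = sqrt(37316 - 359/938*(-60)) = sqrt(37316 + 10770/469) = sqrt(17511974/469) = sqrt(8213115806)/469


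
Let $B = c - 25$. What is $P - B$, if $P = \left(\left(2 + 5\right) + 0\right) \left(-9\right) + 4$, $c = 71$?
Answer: $-105$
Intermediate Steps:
$B = 46$ ($B = 71 - 25 = 46$)
$P = -59$ ($P = \left(7 + 0\right) \left(-9\right) + 4 = 7 \left(-9\right) + 4 = -63 + 4 = -59$)
$P - B = -59 - 46 = -105$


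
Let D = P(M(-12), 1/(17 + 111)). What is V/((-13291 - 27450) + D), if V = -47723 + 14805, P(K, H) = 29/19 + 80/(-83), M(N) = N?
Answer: 25955843/32123835 ≈ 0.80799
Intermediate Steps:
P(K, H) = 887/1577 (P(K, H) = 29*(1/19) + 80*(-1/83) = 29/19 - 80/83 = 887/1577)
V = -32918
D = 887/1577 ≈ 0.56246
V/((-13291 - 27450) + D) = -32918/((-13291 - 27450) + 887/1577) = -32918/(-40741 + 887/1577) = -32918/(-64247670/1577) = -32918*(-1577/64247670) = 25955843/32123835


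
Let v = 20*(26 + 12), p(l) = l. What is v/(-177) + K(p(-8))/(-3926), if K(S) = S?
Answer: -1491172/347451 ≈ -4.2917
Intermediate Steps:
v = 760 (v = 20*38 = 760)
v/(-177) + K(p(-8))/(-3926) = 760/(-177) - 8/(-3926) = 760*(-1/177) - 8*(-1/3926) = -760/177 + 4/1963 = -1491172/347451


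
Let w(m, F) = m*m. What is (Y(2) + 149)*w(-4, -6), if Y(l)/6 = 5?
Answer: 2864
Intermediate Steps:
w(m, F) = m²
Y(l) = 30 (Y(l) = 6*5 = 30)
(Y(2) + 149)*w(-4, -6) = (30 + 149)*(-4)² = 179*16 = 2864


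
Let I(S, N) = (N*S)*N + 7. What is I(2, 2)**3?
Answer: 3375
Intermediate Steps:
I(S, N) = 7 + S*N**2 (I(S, N) = S*N**2 + 7 = 7 + S*N**2)
I(2, 2)**3 = (7 + 2*2**2)**3 = (7 + 2*4)**3 = (7 + 8)**3 = 15**3 = 3375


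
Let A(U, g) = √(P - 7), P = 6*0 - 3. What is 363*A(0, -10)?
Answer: 363*I*√10 ≈ 1147.9*I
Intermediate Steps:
P = -3 (P = 0 - 3 = -3)
A(U, g) = I*√10 (A(U, g) = √(-3 - 7) = √(-10) = I*√10)
363*A(0, -10) = 363*(I*√10) = 363*I*√10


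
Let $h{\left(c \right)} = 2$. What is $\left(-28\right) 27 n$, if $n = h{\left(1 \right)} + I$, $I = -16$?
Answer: $10584$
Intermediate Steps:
$n = -14$ ($n = 2 - 16 = -14$)
$\left(-28\right) 27 n = \left(-28\right) 27 \left(-14\right) = \left(-756\right) \left(-14\right) = 10584$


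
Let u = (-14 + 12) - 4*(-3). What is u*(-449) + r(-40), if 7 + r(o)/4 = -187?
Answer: -5266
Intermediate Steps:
u = 10 (u = -2 + 12 = 10)
r(o) = -776 (r(o) = -28 + 4*(-187) = -28 - 748 = -776)
u*(-449) + r(-40) = 10*(-449) - 776 = -4490 - 776 = -5266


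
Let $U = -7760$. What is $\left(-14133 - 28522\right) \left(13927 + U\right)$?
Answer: $-263053385$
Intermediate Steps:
$\left(-14133 - 28522\right) \left(13927 + U\right) = \left(-14133 - 28522\right) \left(13927 - 7760\right) = \left(-42655\right) 6167 = -263053385$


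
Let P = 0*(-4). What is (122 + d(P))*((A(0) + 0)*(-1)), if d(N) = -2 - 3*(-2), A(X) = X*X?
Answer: 0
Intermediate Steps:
P = 0
A(X) = X**2
d(N) = 4 (d(N) = -2 + 6 = 4)
(122 + d(P))*((A(0) + 0)*(-1)) = (122 + 4)*((0**2 + 0)*(-1)) = 126*((0 + 0)*(-1)) = 126*(0*(-1)) = 126*0 = 0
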